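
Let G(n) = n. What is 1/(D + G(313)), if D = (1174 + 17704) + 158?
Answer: 1/19349 ≈ 5.1682e-5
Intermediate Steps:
D = 19036 (D = 18878 + 158 = 19036)
1/(D + G(313)) = 1/(19036 + 313) = 1/19349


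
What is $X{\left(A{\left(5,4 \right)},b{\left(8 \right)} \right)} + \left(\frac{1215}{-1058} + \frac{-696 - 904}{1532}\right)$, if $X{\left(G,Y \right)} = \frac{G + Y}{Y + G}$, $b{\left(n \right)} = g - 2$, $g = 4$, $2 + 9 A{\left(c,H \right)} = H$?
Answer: $- \frac{483331}{405214} \approx -1.1928$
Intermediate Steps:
$A{\left(c,H \right)} = - \frac{2}{9} + \frac{H}{9}$
$b{\left(n \right)} = 2$ ($b{\left(n \right)} = 4 - 2 = 2$)
$X{\left(G,Y \right)} = 1$ ($X{\left(G,Y \right)} = \frac{G + Y}{G + Y} = 1$)
$X{\left(A{\left(5,4 \right)},b{\left(8 \right)} \right)} + \left(\frac{1215}{-1058} + \frac{-696 - 904}{1532}\right) = 1 + \left(\frac{1215}{-1058} + \frac{-696 - 904}{1532}\right) = 1 + \left(1215 \left(- \frac{1}{1058}\right) + \left(-696 - 904\right) \frac{1}{1532}\right) = 1 - \frac{888545}{405214} = - \frac{483331}{405214}$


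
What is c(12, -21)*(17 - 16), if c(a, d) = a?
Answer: 12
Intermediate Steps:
c(12, -21)*(17 - 16) = 12*(17 - 16) = 12*1 = 12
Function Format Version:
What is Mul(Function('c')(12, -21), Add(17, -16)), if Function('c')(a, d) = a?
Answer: 12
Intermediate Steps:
Mul(Function('c')(12, -21), Add(17, -16)) = Mul(12, Add(17, -16)) = Mul(12, 1) = 12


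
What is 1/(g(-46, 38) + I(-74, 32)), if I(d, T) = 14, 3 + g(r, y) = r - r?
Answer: 1/11 ≈ 0.090909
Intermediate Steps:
g(r, y) = -3 (g(r, y) = -3 + (r - r) = -3 + 0 = -3)
1/(g(-46, 38) + I(-74, 32)) = 1/(-3 + 14) = 1/11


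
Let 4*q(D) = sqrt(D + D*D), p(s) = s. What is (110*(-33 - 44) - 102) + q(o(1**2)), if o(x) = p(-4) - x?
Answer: -8572 + sqrt(5)/2 ≈ -8570.9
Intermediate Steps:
o(x) = -4 - x
q(D) = sqrt(D + D**2)/4 (q(D) = sqrt(D + D*D)/4 = sqrt(D + D**2)/4)
(110*(-33 - 44) - 102) + q(o(1**2)) = (110*(-33 - 44) - 102) + sqrt((-4 - 1*1**2)*(1 + (-4 - 1*1**2)))/4 = (110*(-77) - 102) + sqrt((-4 - 1*1)*(1 + (-4 - 1*1)))/4 = (-8470 - 102) + sqrt((-4 - 1)*(1 + (-4 - 1)))/4 = -8572 + sqrt(-5*(1 - 5))/4 = -8572 + sqrt(-5*(-4))/4 = -8572 + sqrt(20)/4 = -8572 + (2*sqrt(5))/4 = -8572 + sqrt(5)/2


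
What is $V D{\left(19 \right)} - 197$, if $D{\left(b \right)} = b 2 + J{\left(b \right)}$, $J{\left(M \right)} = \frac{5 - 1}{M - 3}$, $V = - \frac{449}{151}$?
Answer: $- \frac{187685}{604} \approx -310.74$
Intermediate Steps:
$V = - \frac{449}{151}$ ($V = \left(-449\right) \frac{1}{151} = - \frac{449}{151} \approx -2.9735$)
$J{\left(M \right)} = \frac{4}{-3 + M}$
$D{\left(b \right)} = 2 b + \frac{4}{-3 + b}$ ($D{\left(b \right)} = b 2 + \frac{4}{-3 + b} = 2 b + \frac{4}{-3 + b}$)
$V D{\left(19 \right)} - 197 = - \frac{449 \frac{2 \left(2 + 19 \left(-3 + 19\right)\right)}{-3 + 19}}{151} - 197 = - \frac{449 \frac{2 \left(2 + 19 \cdot 16\right)}{16}}{151} - 197 = - \frac{449 \cdot 2 \cdot \frac{1}{16} \left(2 + 304\right)}{151} - 197 = - \frac{449 \cdot 2 \cdot \frac{1}{16} \cdot 306}{151} - 197 = \left(- \frac{449}{151}\right) \frac{153}{4} - 197 = - \frac{68697}{604} - 197 = - \frac{187685}{604}$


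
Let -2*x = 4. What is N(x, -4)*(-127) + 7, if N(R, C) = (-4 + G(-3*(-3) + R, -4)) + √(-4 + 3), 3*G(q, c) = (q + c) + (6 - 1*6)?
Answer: 388 - 127*I ≈ 388.0 - 127.0*I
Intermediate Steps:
G(q, c) = c/3 + q/3 (G(q, c) = ((q + c) + (6 - 1*6))/3 = ((c + q) + (6 - 6))/3 = ((c + q) + 0)/3 = (c + q)/3 = c/3 + q/3)
x = -2 (x = -½*4 = -2)
N(R, C) = -7/3 + I + R/3 (N(R, C) = (-4 + ((⅓)*(-4) + (-3*(-3) + R)/3)) + √(-4 + 3) = (-4 + (-4/3 + (9 + R)/3)) + √(-1) = (-4 + (-4/3 + (3 + R/3))) + I = (-4 + (5/3 + R/3)) + I = (-7/3 + R/3) + I = -7/3 + I + R/3)
N(x, -4)*(-127) + 7 = (-7/3 + I + (⅓)*(-2))*(-127) + 7 = (-7/3 + I - ⅔)*(-127) + 7 = (-3 + I)*(-127) + 7 = (381 - 127*I) + 7 = 388 - 127*I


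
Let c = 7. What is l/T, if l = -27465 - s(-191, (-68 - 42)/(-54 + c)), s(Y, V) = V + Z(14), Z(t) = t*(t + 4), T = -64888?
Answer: 1302809/3049736 ≈ 0.42719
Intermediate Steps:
Z(t) = t*(4 + t)
s(Y, V) = 252 + V (s(Y, V) = V + 14*(4 + 14) = V + 14*18 = V + 252 = 252 + V)
l = -1302809/47 (l = -27465 - (252 + (-68 - 42)/(-54 + 7)) = -27465 - (252 - 110/(-47)) = -27465 - (252 - 110*(-1/47)) = -27465 - (252 + 110/47) = -27465 - 1*11954/47 = -27465 - 11954/47 = -1302809/47 ≈ -27719.)
l/T = -1302809/47/(-64888) = -1302809/47*(-1/64888) = 1302809/3049736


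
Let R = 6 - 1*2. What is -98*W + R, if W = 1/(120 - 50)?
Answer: 13/5 ≈ 2.6000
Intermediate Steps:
W = 1/70 ≈ 0.014286
R = 4 (R = 6 - 2 = 4)
-98*W + R = -98*1/70 + 4 = -7/5 + 4 = 13/5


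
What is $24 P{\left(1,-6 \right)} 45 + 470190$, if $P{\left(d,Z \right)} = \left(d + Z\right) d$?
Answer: $464790$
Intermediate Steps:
$P{\left(d,Z \right)} = d \left(Z + d\right)$ ($P{\left(d,Z \right)} = \left(Z + d\right) d = d \left(Z + d\right)$)
$24 P{\left(1,-6 \right)} 45 + 470190 = 24 \cdot 1 \left(-6 + 1\right) 45 + 470190 = 24 \cdot 1 \left(-5\right) 45 + 470190 = 24 \left(-5\right) 45 + 470190 = \left(-120\right) 45 + 470190 = -5400 + 470190 = 464790$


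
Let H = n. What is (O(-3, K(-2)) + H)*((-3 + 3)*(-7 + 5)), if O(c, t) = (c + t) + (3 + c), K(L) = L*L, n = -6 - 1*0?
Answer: 0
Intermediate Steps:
n = -6 (n = -6 + 0 = -6)
K(L) = L²
H = -6
O(c, t) = 3 + t + 2*c
(O(-3, K(-2)) + H)*((-3 + 3)*(-7 + 5)) = ((3 + (-2)² + 2*(-3)) - 6)*((-3 + 3)*(-7 + 5)) = ((3 + 4 - 6) - 6)*(0*(-2)) = (1 - 6)*0 = -5*0 = 0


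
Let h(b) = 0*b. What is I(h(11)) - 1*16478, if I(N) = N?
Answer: -16478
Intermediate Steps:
h(b) = 0
I(h(11)) - 1*16478 = 0 - 1*16478 = 0 - 16478 = -16478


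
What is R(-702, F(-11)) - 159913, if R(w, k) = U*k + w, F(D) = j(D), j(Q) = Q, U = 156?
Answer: -162331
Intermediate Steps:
F(D) = D
R(w, k) = w + 156*k (R(w, k) = 156*k + w = w + 156*k)
R(-702, F(-11)) - 159913 = (-702 + 156*(-11)) - 159913 = (-702 - 1716) - 159913 = -2418 - 159913 = -162331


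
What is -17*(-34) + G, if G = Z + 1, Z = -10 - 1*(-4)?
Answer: 573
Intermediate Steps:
Z = -6 (Z = -10 + 4 = -6)
G = -5 (G = -6 + 1 = -5)
-17*(-34) + G = -17*(-34) - 5 = 578 - 5 = 573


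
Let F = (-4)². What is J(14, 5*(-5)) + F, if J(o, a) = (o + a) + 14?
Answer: 19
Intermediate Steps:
F = 16
J(o, a) = 14 + a + o (J(o, a) = (a + o) + 14 = 14 + a + o)
J(14, 5*(-5)) + F = (14 + 5*(-5) + 14) + 16 = (14 - 25 + 14) + 16 = 3 + 16 = 19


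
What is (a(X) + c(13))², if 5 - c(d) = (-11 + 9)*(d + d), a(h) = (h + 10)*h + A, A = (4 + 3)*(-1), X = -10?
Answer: 2500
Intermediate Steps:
A = -7 (A = 7*(-1) = -7)
a(h) = -7 + h*(10 + h) (a(h) = (h + 10)*h - 7 = (10 + h)*h - 7 = h*(10 + h) - 7 = -7 + h*(10 + h))
c(d) = 5 + 4*d (c(d) = 5 - (-11 + 9)*(d + d) = 5 - (-2)*2*d = 5 - (-4)*d = 5 + 4*d)
(a(X) + c(13))² = ((-7 + (-10)² + 10*(-10)) + (5 + 4*13))² = ((-7 + 100 - 100) + (5 + 52))² = (-7 + 57)² = 50² = 2500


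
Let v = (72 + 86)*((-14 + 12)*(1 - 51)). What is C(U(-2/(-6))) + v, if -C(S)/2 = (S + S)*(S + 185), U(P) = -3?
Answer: 17984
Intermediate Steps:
C(S) = -4*S*(185 + S) (C(S) = -2*(S + S)*(S + 185) = -2*2*S*(185 + S) = -4*S*(185 + S))
v = 15800 (v = 158*(-2*(-50)) = 158*100 = 15800)
C(U(-2/(-6))) + v = -4*(-3)*(185 - 3) + 15800 = -4*(-3)*182 + 15800 = 2184 + 15800 = 17984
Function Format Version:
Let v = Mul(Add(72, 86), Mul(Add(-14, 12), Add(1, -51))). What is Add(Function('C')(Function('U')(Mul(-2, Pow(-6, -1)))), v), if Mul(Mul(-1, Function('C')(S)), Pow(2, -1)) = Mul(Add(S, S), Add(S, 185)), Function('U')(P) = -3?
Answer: 17984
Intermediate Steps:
Function('C')(S) = Mul(-4, S, Add(185, S)) (Function('C')(S) = Mul(-2, Mul(Add(S, S), Add(S, 185))) = Mul(-2, Mul(Mul(2, S), Add(185, S))) = Mul(-2, Mul(2, S, Add(185, S))) = Mul(-4, S, Add(185, S)))
v = 15800 (v = Mul(158, Mul(-2, -50)) = Mul(158, 100) = 15800)
Add(Function('C')(Function('U')(Mul(-2, Pow(-6, -1)))), v) = Add(Mul(-4, -3, Add(185, -3)), 15800) = Add(Mul(-4, -3, 182), 15800) = Add(2184, 15800) = 17984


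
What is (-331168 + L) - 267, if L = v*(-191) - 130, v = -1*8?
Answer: -330037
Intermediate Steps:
v = -8
L = 1398 (L = -8*(-191) - 130 = 1528 - 130 = 1398)
(-331168 + L) - 267 = (-331168 + 1398) - 267 = -329770 - 267 = -330037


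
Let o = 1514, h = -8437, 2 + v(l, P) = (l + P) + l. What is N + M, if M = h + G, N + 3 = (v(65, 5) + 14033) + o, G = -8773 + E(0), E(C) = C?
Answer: -1533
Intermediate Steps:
v(l, P) = -2 + P + 2*l (v(l, P) = -2 + ((l + P) + l) = -2 + ((P + l) + l) = -2 + (P + 2*l) = -2 + P + 2*l)
G = -8773 (G = -8773 + 0 = -8773)
N = 15677 (N = -3 + (((-2 + 5 + 2*65) + 14033) + 1514) = -3 + (((-2 + 5 + 130) + 14033) + 1514) = -3 + ((133 + 14033) + 1514) = -3 + (14166 + 1514) = -3 + 15680 = 15677)
M = -17210 (M = -8437 - 8773 = -17210)
N + M = 15677 - 17210 = -1533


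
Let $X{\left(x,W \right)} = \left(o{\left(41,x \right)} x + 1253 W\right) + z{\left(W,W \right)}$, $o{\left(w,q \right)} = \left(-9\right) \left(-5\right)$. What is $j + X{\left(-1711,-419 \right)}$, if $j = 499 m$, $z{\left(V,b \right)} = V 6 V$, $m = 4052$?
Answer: $2473312$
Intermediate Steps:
$o{\left(w,q \right)} = 45$
$z{\left(V,b \right)} = 6 V^{2}$ ($z{\left(V,b \right)} = 6 V V = 6 V^{2}$)
$X{\left(x,W \right)} = 6 W^{2} + 45 x + 1253 W$ ($X{\left(x,W \right)} = \left(45 x + 1253 W\right) + 6 W^{2} = 6 W^{2} + 45 x + 1253 W$)
$j = 2021948$ ($j = 499 \cdot 4052 = 2021948$)
$j + X{\left(-1711,-419 \right)} = 2021948 + \left(6 \left(-419\right)^{2} + 45 \left(-1711\right) + 1253 \left(-419\right)\right) = 2021948 - -451364 = 2021948 + 451364 = 2473312$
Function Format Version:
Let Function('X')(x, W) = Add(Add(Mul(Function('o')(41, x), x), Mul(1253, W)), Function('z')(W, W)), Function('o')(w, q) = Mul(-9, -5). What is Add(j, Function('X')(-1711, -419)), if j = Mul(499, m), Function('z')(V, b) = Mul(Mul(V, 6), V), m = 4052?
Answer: 2473312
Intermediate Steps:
Function('o')(w, q) = 45
Function('z')(V, b) = Mul(6, Pow(V, 2)) (Function('z')(V, b) = Mul(Mul(6, V), V) = Mul(6, Pow(V, 2)))
Function('X')(x, W) = Add(Mul(6, Pow(W, 2)), Mul(45, x), Mul(1253, W)) (Function('X')(x, W) = Add(Add(Mul(45, x), Mul(1253, W)), Mul(6, Pow(W, 2))) = Add(Mul(6, Pow(W, 2)), Mul(45, x), Mul(1253, W)))
j = 2021948 (j = Mul(499, 4052) = 2021948)
Add(j, Function('X')(-1711, -419)) = Add(2021948, Add(Mul(6, Pow(-419, 2)), Mul(45, -1711), Mul(1253, -419))) = Add(2021948, Add(Mul(6, 175561), -76995, -525007)) = Add(2021948, Add(1053366, -76995, -525007)) = Add(2021948, 451364) = 2473312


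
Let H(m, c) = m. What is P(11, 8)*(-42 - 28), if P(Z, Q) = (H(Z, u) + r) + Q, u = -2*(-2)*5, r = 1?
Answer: -1400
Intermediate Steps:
u = 20 (u = 4*5 = 20)
P(Z, Q) = 1 + Q + Z (P(Z, Q) = (Z + 1) + Q = (1 + Z) + Q = 1 + Q + Z)
P(11, 8)*(-42 - 28) = (1 + 8 + 11)*(-42 - 28) = 20*(-70) = -1400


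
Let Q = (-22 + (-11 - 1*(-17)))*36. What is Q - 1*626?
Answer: -1202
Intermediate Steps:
Q = -576 (Q = (-22 + (-11 + 17))*36 = (-22 + 6)*36 = -16*36 = -576)
Q - 1*626 = -576 - 1*626 = -576 - 626 = -1202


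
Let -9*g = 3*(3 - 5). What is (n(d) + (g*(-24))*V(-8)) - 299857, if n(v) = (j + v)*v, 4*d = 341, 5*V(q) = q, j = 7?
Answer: -23357367/80 ≈ -2.9197e+5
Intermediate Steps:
V(q) = q/5
d = 341/4 (d = (1/4)*341 = 341/4 ≈ 85.250)
g = 2/3 (g = -(3 - 5)/3 = -(-2)/3 = -1/9*(-6) = 2/3 ≈ 0.66667)
n(v) = v*(7 + v) (n(v) = (7 + v)*v = v*(7 + v))
(n(d) + (g*(-24))*V(-8)) - 299857 = (341*(7 + 341/4)/4 + ((2/3)*(-24))*((1/5)*(-8))) - 299857 = ((341/4)*(369/4) - 16*(-8/5)) - 299857 = (125829/16 + 128/5) - 299857 = 631193/80 - 299857 = -23357367/80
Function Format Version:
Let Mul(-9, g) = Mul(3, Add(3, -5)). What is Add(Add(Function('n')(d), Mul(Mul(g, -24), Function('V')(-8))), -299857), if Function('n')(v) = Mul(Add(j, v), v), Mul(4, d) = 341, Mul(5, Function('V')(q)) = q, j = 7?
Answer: Rational(-23357367, 80) ≈ -2.9197e+5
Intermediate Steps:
Function('V')(q) = Mul(Rational(1, 5), q)
d = Rational(341, 4) (d = Mul(Rational(1, 4), 341) = Rational(341, 4) ≈ 85.250)
g = Rational(2, 3) (g = Mul(Rational(-1, 9), Mul(3, Add(3, -5))) = Mul(Rational(-1, 9), Mul(3, -2)) = Mul(Rational(-1, 9), -6) = Rational(2, 3) ≈ 0.66667)
Function('n')(v) = Mul(v, Add(7, v)) (Function('n')(v) = Mul(Add(7, v), v) = Mul(v, Add(7, v)))
Add(Add(Function('n')(d), Mul(Mul(g, -24), Function('V')(-8))), -299857) = Add(Add(Mul(Rational(341, 4), Add(7, Rational(341, 4))), Mul(Mul(Rational(2, 3), -24), Mul(Rational(1, 5), -8))), -299857) = Add(Add(Mul(Rational(341, 4), Rational(369, 4)), Mul(-16, Rational(-8, 5))), -299857) = Add(Add(Rational(125829, 16), Rational(128, 5)), -299857) = Add(Rational(631193, 80), -299857) = Rational(-23357367, 80)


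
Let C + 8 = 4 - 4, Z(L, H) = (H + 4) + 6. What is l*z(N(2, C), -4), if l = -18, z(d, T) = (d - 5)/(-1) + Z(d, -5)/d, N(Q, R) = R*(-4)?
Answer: 7731/16 ≈ 483.19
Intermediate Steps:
Z(L, H) = 10 + H (Z(L, H) = (4 + H) + 6 = 10 + H)
C = -8 (C = -8 + (4 - 4) = -8 + 0 = -8)
N(Q, R) = -4*R
z(d, T) = 5 - d + 5/d (z(d, T) = (d - 5)/(-1) + (10 - 5)/d = (-5 + d)*(-1) + 5/d = (5 - d) + 5/d = 5 - d + 5/d)
l*z(N(2, C), -4) = -18*(5 - (-4)*(-8) + 5/((-4*(-8)))) = -18*(5 - 1*32 + 5/32) = -18*(5 - 32 + 5*(1/32)) = -18*(5 - 32 + 5/32) = -18*(-859/32) = 7731/16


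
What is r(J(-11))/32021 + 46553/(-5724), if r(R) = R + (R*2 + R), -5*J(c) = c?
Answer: -677556019/83312820 ≈ -8.1327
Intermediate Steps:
J(c) = -c/5
r(R) = 4*R (r(R) = R + (2*R + R) = R + 3*R = 4*R)
r(J(-11))/32021 + 46553/(-5724) = (4*(-⅕*(-11)))/32021 + 46553/(-5724) = (4*(11/5))*(1/32021) + 46553*(-1/5724) = (44/5)*(1/32021) - 46553/5724 = 4/14555 - 46553/5724 = -677556019/83312820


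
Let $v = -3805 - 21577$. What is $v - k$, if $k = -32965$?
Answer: $7583$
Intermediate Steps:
$v = -25382$ ($v = -3805 - 21577 = -25382$)
$v - k = -25382 - -32965 = -25382 + 32965 = 7583$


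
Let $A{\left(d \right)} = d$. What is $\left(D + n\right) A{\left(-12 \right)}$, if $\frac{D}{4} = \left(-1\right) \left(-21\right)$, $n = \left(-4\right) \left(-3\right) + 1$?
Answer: $-1164$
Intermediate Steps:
$n = 13$ ($n = 12 + 1 = 13$)
$D = 84$ ($D = 4 \left(\left(-1\right) \left(-21\right)\right) = 4 \cdot 21 = 84$)
$\left(D + n\right) A{\left(-12 \right)} = \left(84 + 13\right) \left(-12\right) = 97 \left(-12\right) = -1164$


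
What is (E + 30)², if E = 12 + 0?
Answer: 1764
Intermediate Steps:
E = 12
(E + 30)² = (12 + 30)² = 42² = 1764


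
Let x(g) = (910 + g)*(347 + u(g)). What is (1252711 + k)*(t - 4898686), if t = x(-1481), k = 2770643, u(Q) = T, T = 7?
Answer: -20522404550280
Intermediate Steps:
u(Q) = 7
x(g) = 322140 + 354*g (x(g) = (910 + g)*(347 + 7) = (910 + g)*354 = 322140 + 354*g)
t = -202134 (t = 322140 + 354*(-1481) = 322140 - 524274 = -202134)
(1252711 + k)*(t - 4898686) = (1252711 + 2770643)*(-202134 - 4898686) = 4023354*(-5100820) = -20522404550280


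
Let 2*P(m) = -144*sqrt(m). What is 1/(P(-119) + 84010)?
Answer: 42005/3529148498 + 18*I*sqrt(119)/1764574249 ≈ 1.1902e-5 + 1.1128e-7*I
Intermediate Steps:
P(m) = -72*sqrt(m) (P(m) = (-144*sqrt(m))/2 = -72*sqrt(m))
1/(P(-119) + 84010) = 1/(-72*I*sqrt(119) + 84010) = 1/(84010 - 72*I*sqrt(119))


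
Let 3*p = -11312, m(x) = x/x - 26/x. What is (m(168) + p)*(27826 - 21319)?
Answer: -686846385/28 ≈ -2.4530e+7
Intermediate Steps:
m(x) = 1 - 26/x
p = -11312/3 (p = (⅓)*(-11312) = -11312/3 ≈ -3770.7)
(m(168) + p)*(27826 - 21319) = ((-26 + 168)/168 - 11312/3)*(27826 - 21319) = ((1/168)*142 - 11312/3)*6507 = (71/84 - 11312/3)*6507 = -105555/28*6507 = -686846385/28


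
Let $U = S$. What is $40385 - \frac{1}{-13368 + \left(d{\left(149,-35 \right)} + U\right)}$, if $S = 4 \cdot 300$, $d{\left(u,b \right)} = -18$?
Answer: $\frac{492131611}{12186} \approx 40385.0$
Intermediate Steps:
$S = 1200$
$U = 1200$
$40385 - \frac{1}{-13368 + \left(d{\left(149,-35 \right)} + U\right)} = 40385 - \frac{1}{-13368 + \left(-18 + 1200\right)} = 40385 - \frac{1}{-13368 + 1182} = 40385 - \frac{1}{-12186} = 40385 - - \frac{1}{12186} = 40385 + \frac{1}{12186} = \frac{492131611}{12186}$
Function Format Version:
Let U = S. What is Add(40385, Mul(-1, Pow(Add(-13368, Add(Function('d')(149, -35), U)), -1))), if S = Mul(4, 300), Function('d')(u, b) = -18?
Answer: Rational(492131611, 12186) ≈ 40385.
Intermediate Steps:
S = 1200
U = 1200
Add(40385, Mul(-1, Pow(Add(-13368, Add(Function('d')(149, -35), U)), -1))) = Add(40385, Mul(-1, Pow(Add(-13368, Add(-18, 1200)), -1))) = Add(40385, Mul(-1, Pow(Add(-13368, 1182), -1))) = Add(40385, Mul(-1, Pow(-12186, -1))) = Add(40385, Mul(-1, Rational(-1, 12186))) = Add(40385, Rational(1, 12186)) = Rational(492131611, 12186)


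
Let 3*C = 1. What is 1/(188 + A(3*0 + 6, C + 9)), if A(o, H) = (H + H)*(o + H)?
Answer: 9/4268 ≈ 0.0021087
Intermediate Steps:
C = ⅓ (C = (⅓)*1 = ⅓ ≈ 0.33333)
A(o, H) = 2*H*(H + o) (A(o, H) = (2*H)*(H + o) = 2*H*(H + o))
1/(188 + A(3*0 + 6, C + 9)) = 1/(188 + 2*(⅓ + 9)*((⅓ + 9) + (3*0 + 6))) = 1/(188 + 2*(28/3)*(28/3 + (0 + 6))) = 1/(188 + 2*(28/3)*(28/3 + 6)) = 1/(188 + 2*(28/3)*(46/3)) = 1/(188 + 2576/9) = 1/(4268/9) = 9/4268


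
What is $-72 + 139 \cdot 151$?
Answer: $20917$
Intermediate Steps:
$-72 + 139 \cdot 151 = -72 + 20989 = 20917$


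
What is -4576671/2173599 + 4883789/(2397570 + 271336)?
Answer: -177700645035/644570156966 ≈ -0.27569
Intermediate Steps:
-4576671/2173599 + 4883789/(2397570 + 271336) = -4576671*1/2173599 + 4883789/2668906 = -508519/241511 + 4883789*(1/2668906) = -508519/241511 + 4883789/2668906 = -177700645035/644570156966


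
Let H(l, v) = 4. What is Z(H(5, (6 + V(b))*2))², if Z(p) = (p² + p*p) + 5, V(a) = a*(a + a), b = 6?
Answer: 1369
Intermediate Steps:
V(a) = 2*a² (V(a) = a*(2*a) = 2*a²)
Z(p) = 5 + 2*p² (Z(p) = (p² + p²) + 5 = 2*p² + 5 = 5 + 2*p²)
Z(H(5, (6 + V(b))*2))² = (5 + 2*4²)² = (5 + 2*16)² = (5 + 32)² = 37² = 1369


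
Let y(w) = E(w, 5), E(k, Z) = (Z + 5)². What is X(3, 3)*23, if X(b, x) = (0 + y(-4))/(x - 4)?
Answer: -2300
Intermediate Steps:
E(k, Z) = (5 + Z)²
y(w) = 100 (y(w) = (5 + 5)² = 10² = 100)
X(b, x) = 100/(-4 + x) (X(b, x) = (0 + 100)/(x - 4) = 100/(-4 + x))
X(3, 3)*23 = (100/(-4 + 3))*23 = (100/(-1))*23 = (100*(-1))*23 = -100*23 = -2300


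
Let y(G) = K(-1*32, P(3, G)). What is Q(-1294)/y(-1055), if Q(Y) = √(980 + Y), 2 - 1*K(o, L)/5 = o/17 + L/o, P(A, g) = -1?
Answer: 544*I*√314/10475 ≈ 0.92026*I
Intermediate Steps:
K(o, L) = 10 - 5*o/17 - 5*L/o (K(o, L) = 10 - 5*(o/17 + L/o) = 10 + (-5*o/17 - 5*L/o) = 10 - 5*o/17 - 5*L/o)
y(G) = 10475/544 (y(G) = 10 - (-5)*32/17 - 5*(-1)/(-1*32) = 10 - 5/17*(-32) - 5*(-1)/(-32) = 10 + 160/17 - 5*(-1)*(-1/32) = 10 + 160/17 - 5/32 = 10475/544)
Q(-1294)/y(-1055) = √(980 - 1294)/(10475/544) = √(-314)*(544/10475) = (I*√314)*(544/10475) = 544*I*√314/10475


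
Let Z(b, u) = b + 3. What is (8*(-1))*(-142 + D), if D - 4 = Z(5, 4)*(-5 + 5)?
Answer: 1104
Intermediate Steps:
Z(b, u) = 3 + b
D = 4 (D = 4 + (3 + 5)*(-5 + 5) = 4 + 8*0 = 4 + 0 = 4)
(8*(-1))*(-142 + D) = (8*(-1))*(-142 + 4) = -8*(-138) = 1104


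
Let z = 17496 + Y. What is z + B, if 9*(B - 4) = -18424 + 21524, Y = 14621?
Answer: 292189/9 ≈ 32465.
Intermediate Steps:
B = 3136/9 (B = 4 + (-18424 + 21524)/9 = 4 + (⅑)*3100 = 4 + 3100/9 = 3136/9 ≈ 348.44)
z = 32117 (z = 17496 + 14621 = 32117)
z + B = 32117 + 3136/9 = 292189/9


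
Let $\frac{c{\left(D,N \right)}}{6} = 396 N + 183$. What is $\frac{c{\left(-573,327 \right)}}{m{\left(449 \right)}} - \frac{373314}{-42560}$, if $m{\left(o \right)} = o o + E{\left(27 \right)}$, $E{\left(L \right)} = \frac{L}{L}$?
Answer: $\frac{27093664257}{2145045280} \approx 12.631$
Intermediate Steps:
$E{\left(L \right)} = 1$
$c{\left(D,N \right)} = 1098 + 2376 N$ ($c{\left(D,N \right)} = 6 \left(396 N + 183\right) = 6 \left(183 + 396 N\right) = 1098 + 2376 N$)
$m{\left(o \right)} = 1 + o^{2}$ ($m{\left(o \right)} = o o + 1 = o^{2} + 1 = 1 + o^{2}$)
$\frac{c{\left(-573,327 \right)}}{m{\left(449 \right)}} - \frac{373314}{-42560} = \frac{1098 + 2376 \cdot 327}{1 + 449^{2}} - \frac{373314}{-42560} = \frac{1098 + 776952}{1 + 201601} - - \frac{186657}{21280} = \frac{778050}{201602} + \frac{186657}{21280} = 778050 \cdot \frac{1}{201602} + \frac{186657}{21280} = \frac{389025}{100801} + \frac{186657}{21280} = \frac{27093664257}{2145045280}$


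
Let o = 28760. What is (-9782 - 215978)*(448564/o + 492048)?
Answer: -79872471604336/719 ≈ -1.1109e+11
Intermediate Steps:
(-9782 - 215978)*(448564/o + 492048) = (-9782 - 215978)*(448564/28760 + 492048) = -225760*(448564*(1/28760) + 492048) = -225760*(112141/7190 + 492048) = -225760*3537937261/7190 = -79872471604336/719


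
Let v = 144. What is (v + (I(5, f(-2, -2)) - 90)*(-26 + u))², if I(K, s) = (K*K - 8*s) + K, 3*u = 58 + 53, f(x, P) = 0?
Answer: 266256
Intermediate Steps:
u = 37 (u = (58 + 53)/3 = (⅓)*111 = 37)
I(K, s) = K + K² - 8*s (I(K, s) = (K² - 8*s) + K = K + K² - 8*s)
(v + (I(5, f(-2, -2)) - 90)*(-26 + u))² = (144 + ((5 + 5² - 8*0) - 90)*(-26 + 37))² = (144 + ((5 + 25 + 0) - 90)*11)² = (144 + (30 - 90)*11)² = (144 - 60*11)² = (144 - 660)² = (-516)² = 266256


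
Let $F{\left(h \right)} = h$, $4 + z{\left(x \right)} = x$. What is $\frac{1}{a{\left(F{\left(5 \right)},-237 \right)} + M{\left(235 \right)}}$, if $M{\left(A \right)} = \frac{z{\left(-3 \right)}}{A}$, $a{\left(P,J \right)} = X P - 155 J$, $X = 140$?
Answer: $\frac{235}{8797218} \approx 2.6713 \cdot 10^{-5}$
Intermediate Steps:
$z{\left(x \right)} = -4 + x$
$a{\left(P,J \right)} = - 155 J + 140 P$ ($a{\left(P,J \right)} = 140 P - 155 J = - 155 J + 140 P$)
$M{\left(A \right)} = - \frac{7}{A}$ ($M{\left(A \right)} = \frac{-4 - 3}{A} = - \frac{7}{A}$)
$\frac{1}{a{\left(F{\left(5 \right)},-237 \right)} + M{\left(235 \right)}} = \frac{1}{\left(\left(-155\right) \left(-237\right) + 140 \cdot 5\right) - \frac{7}{235}} = \frac{1}{\left(36735 + 700\right) - \frac{7}{235}} = \frac{1}{37435 - \frac{7}{235}} = \frac{1}{\frac{8797218}{235}} = \frac{235}{8797218}$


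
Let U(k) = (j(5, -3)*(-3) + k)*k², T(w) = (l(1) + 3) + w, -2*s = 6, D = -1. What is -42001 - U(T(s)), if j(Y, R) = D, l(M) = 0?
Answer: -42001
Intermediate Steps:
s = -3 (s = -½*6 = -3)
j(Y, R) = -1
T(w) = 3 + w (T(w) = (0 + 3) + w = 3 + w)
U(k) = k²*(3 + k) (U(k) = (-1*(-3) + k)*k² = (3 + k)*k² = k²*(3 + k))
-42001 - U(T(s)) = -42001 - (3 - 3)²*(3 + (3 - 3)) = -42001 - 0²*(3 + 0) = -42001 - 0*3 = -42001 - 1*0 = -42001 + 0 = -42001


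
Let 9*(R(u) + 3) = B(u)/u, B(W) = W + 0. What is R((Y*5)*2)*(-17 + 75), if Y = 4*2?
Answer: -1508/9 ≈ -167.56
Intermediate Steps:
Y = 8
B(W) = W
R(u) = -26/9 (R(u) = -3 + (u/u)/9 = -3 + (1/9)*1 = -3 + 1/9 = -26/9)
R((Y*5)*2)*(-17 + 75) = -26*(-17 + 75)/9 = -26/9*58 = -1508/9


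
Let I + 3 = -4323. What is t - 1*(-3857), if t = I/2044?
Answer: 562813/146 ≈ 3854.9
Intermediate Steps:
I = -4326 (I = -3 - 4323 = -4326)
t = -309/146 (t = -4326/2044 = -4326*1/2044 = -309/146 ≈ -2.1164)
t - 1*(-3857) = -309/146 - 1*(-3857) = -309/146 + 3857 = 562813/146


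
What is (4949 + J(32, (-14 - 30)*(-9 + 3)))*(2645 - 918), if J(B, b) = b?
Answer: 9002851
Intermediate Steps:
(4949 + J(32, (-14 - 30)*(-9 + 3)))*(2645 - 918) = (4949 + (-14 - 30)*(-9 + 3))*(2645 - 918) = (4949 - 44*(-6))*1727 = (4949 + 264)*1727 = 5213*1727 = 9002851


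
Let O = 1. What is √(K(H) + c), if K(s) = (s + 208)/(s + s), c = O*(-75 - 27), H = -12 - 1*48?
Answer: I*√92910/30 ≈ 10.16*I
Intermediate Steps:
H = -60 (H = -12 - 48 = -60)
c = -102 (c = 1*(-75 - 27) = 1*(-102) = -102)
K(s) = (208 + s)/(2*s) (K(s) = (208 + s)/((2*s)) = (208 + s)*(1/(2*s)) = (208 + s)/(2*s))
√(K(H) + c) = √((½)*(208 - 60)/(-60) - 102) = √((½)*(-1/60)*148 - 102) = √(-37/30 - 102) = √(-3097/30) = I*√92910/30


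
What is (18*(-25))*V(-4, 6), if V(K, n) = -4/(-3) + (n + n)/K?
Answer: 750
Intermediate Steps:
V(K, n) = 4/3 + 2*n/K (V(K, n) = -4*(-⅓) + (2*n)/K = 4/3 + 2*n/K)
(18*(-25))*V(-4, 6) = (18*(-25))*(4/3 + 2*6/(-4)) = -450*(4/3 + 2*6*(-¼)) = -450*(4/3 - 3) = -450*(-5/3) = 750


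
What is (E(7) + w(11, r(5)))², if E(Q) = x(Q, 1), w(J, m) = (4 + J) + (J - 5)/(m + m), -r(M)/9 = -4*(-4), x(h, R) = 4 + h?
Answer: 1555009/2304 ≈ 674.92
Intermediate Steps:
r(M) = -144 (r(M) = -(-36)*(-4) = -9*16 = -144)
w(J, m) = 4 + J + (-5 + J)/(2*m) (w(J, m) = (4 + J) + (-5 + J)/((2*m)) = (4 + J) + (-5 + J)*(1/(2*m)) = (4 + J) + (-5 + J)/(2*m) = 4 + J + (-5 + J)/(2*m))
E(Q) = 4 + Q
(E(7) + w(11, r(5)))² = ((4 + 7) + (½)*(-5 + 11 + 2*(-144)*(4 + 11))/(-144))² = (11 + (½)*(-1/144)*(-5 + 11 + 2*(-144)*15))² = (11 + (½)*(-1/144)*(-5 + 11 - 4320))² = (11 + (½)*(-1/144)*(-4314))² = (11 + 719/48)² = (1247/48)² = 1555009/2304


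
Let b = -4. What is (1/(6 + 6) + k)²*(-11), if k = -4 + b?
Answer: -99275/144 ≈ -689.41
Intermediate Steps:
k = -8 (k = -4 - 4 = -8)
(1/(6 + 6) + k)²*(-11) = (1/(6 + 6) - 8)²*(-11) = (1/12 - 8)²*(-11) = (-95/12)²*(-11) = (9025/144)*(-11) = -99275/144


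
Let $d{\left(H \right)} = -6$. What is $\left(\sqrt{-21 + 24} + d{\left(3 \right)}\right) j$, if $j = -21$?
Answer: $126 - 21 \sqrt{3} \approx 89.627$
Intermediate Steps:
$\left(\sqrt{-21 + 24} + d{\left(3 \right)}\right) j = \left(\sqrt{-21 + 24} - 6\right) \left(-21\right) = \left(\sqrt{3} - 6\right) \left(-21\right) = \left(-6 + \sqrt{3}\right) \left(-21\right) = 126 - 21 \sqrt{3}$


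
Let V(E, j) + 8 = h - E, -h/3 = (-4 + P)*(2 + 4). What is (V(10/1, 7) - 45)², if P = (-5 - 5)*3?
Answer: 301401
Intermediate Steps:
P = -30 (P = -10*3 = -30)
h = 612 (h = -3*(-4 - 30)*(2 + 4) = -(-102)*6 = -3*(-204) = 612)
V(E, j) = 604 - E (V(E, j) = -8 + (612 - E) = 604 - E)
(V(10/1, 7) - 45)² = ((604 - 10/1) - 45)² = ((604 - 10) - 45)² = (594 - 45)² = 549² = 301401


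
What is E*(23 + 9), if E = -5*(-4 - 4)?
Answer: 1280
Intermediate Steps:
E = 40 (E = -5*(-8) = 40)
E*(23 + 9) = 40*(23 + 9) = 40*32 = 1280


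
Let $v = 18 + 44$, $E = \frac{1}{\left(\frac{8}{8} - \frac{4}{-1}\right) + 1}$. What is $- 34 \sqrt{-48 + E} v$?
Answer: $- \frac{1054 i \sqrt{1722}}{3} \approx - 14579.0 i$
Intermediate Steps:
$E = \frac{1}{6}$ ($E = \frac{1}{\left(8 \cdot \frac{1}{8} - -4\right) + 1} = \frac{1}{\left(1 + 4\right) + 1} = \frac{1}{5 + 1} = \frac{1}{6} \approx 0.16667$)
$v = 62$
$- 34 \sqrt{-48 + E} v = - 34 \sqrt{-48 + \frac{1}{6}} \cdot 62 = - 34 \sqrt{- \frac{287}{6}} \cdot 62 = - 34 \frac{i \sqrt{1722}}{6} \cdot 62 = - \frac{17 i \sqrt{1722}}{3} \cdot 62 = - \frac{1054 i \sqrt{1722}}{3}$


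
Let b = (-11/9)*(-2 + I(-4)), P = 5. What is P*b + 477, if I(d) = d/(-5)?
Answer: 1453/3 ≈ 484.33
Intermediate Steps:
I(d) = -d/5 (I(d) = d*(-1/5) = -d/5)
b = 22/15 (b = (-11/9)*(-2 - 1/5*(-4)) = (-11*1/9)*(-2 + 4/5) = -11/9*(-6/5) = 22/15 ≈ 1.4667)
P*b + 477 = 5*(22/15) + 477 = 22/3 + 477 = 1453/3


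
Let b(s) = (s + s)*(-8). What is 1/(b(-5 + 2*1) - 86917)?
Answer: -1/86869 ≈ -1.1512e-5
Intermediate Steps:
b(s) = -16*s (b(s) = (2*s)*(-8) = -16*s)
1/(b(-5 + 2*1) - 86917) = 1/(-16*(-5 + 2*1) - 86917) = 1/(-16*(-5 + 2) - 86917) = 1/(-16*(-3) - 86917) = 1/(48 - 86917) = 1/(-86869) = -1/86869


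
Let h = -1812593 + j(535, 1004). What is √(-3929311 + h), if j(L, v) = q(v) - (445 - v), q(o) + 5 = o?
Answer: I*√5740346 ≈ 2395.9*I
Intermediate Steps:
q(o) = -5 + o
j(L, v) = -450 + 2*v (j(L, v) = (-5 + v) - (445 - v) = (-5 + v) + (-445 + v) = -450 + 2*v)
h = -1811035 (h = -1812593 + (-450 + 2*1004) = -1812593 + (-450 + 2008) = -1812593 + 1558 = -1811035)
√(-3929311 + h) = √(-3929311 - 1811035) = √(-5740346) = I*√5740346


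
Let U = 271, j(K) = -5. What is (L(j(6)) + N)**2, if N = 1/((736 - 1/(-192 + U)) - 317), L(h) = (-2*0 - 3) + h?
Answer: 70077207841/1095610000 ≈ 63.962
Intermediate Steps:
L(h) = -3 + h (L(h) = (0 - 3) + h = -3 + h)
N = 79/33100 (N = 1/((736 - 1/(-192 + 271)) - 317) = 1/((736 - 1/79) - 317) = 1/(58143/79 - 317) = 1/(33100/79) = 79/33100 ≈ 0.0023867)
(L(j(6)) + N)**2 = ((-3 - 5) + 79/33100)**2 = (-8 + 79/33100)**2 = (-264721/33100)**2 = 70077207841/1095610000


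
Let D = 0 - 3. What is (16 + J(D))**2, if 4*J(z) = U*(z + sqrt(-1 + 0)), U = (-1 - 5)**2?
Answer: 40 - 198*I ≈ 40.0 - 198.0*I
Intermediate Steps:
U = 36 (U = (-6)**2 = 36)
D = -3
J(z) = 9*I + 9*z (J(z) = (36*(z + sqrt(-1 + 0)))/4 = (36*(z + sqrt(-1)))/4 = (36*(z + I))/4 = (36*(I + z))/4 = (36*I + 36*z)/4 = 9*I + 9*z)
(16 + J(D))**2 = (16 + (9*I + 9*(-3)))**2 = (16 + (9*I - 27))**2 = (16 + (-27 + 9*I))**2 = (-11 + 9*I)**2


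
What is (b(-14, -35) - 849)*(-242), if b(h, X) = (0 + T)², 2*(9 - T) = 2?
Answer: 189970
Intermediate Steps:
T = 8 (T = 9 - ½*2 = 9 - 1 = 8)
b(h, X) = 64 (b(h, X) = (0 + 8)² = 8² = 64)
(b(-14, -35) - 849)*(-242) = (64 - 849)*(-242) = -785*(-242) = 189970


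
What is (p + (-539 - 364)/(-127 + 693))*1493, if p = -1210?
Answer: -1023844159/566 ≈ -1.8089e+6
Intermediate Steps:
(p + (-539 - 364)/(-127 + 693))*1493 = (-1210 + (-539 - 364)/(-127 + 693))*1493 = (-1210 - 903/566)*1493 = -685763/566*1493 = -1023844159/566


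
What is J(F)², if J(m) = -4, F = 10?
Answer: 16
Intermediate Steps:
J(F)² = (-4)² = 16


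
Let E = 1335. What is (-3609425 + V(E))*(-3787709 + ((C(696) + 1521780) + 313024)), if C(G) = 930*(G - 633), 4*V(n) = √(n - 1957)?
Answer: 6837387918875 - 1894315*I*√622/4 ≈ 6.8374e+12 - 1.1811e+7*I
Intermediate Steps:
V(n) = √(-1957 + n)/4 (V(n) = √(n - 1957)/4 = √(-1957 + n)/4)
C(G) = -588690 + 930*G (C(G) = 930*(-633 + G) = -588690 + 930*G)
(-3609425 + V(E))*(-3787709 + ((C(696) + 1521780) + 313024)) = (-3609425 + √(-1957 + 1335)/4)*(-3787709 + (((-588690 + 930*696) + 1521780) + 313024)) = (-3609425 + √(-622)/4)*(-3787709 + (((-588690 + 647280) + 1521780) + 313024)) = (-3609425 + (I*√622)/4)*(-3787709 + ((58590 + 1521780) + 313024)) = (-3609425 + I*√622/4)*(-3787709 + (1580370 + 313024)) = (-3609425 + I*√622/4)*(-3787709 + 1893394) = (-3609425 + I*√622/4)*(-1894315) = 6837387918875 - 1894315*I*√622/4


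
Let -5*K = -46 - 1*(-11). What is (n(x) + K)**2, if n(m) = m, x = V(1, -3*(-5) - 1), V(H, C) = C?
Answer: 441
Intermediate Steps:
x = 14 (x = -3*(-5) - 1 = 15 - 1 = 14)
K = 7 (K = -(-46 - 1*(-11))/5 = -(-46 + 11)/5 = -1/5*(-35) = 7)
(n(x) + K)**2 = (14 + 7)**2 = 21**2 = 441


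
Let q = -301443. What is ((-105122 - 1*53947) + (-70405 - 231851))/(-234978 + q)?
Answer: 153775/178807 ≈ 0.86001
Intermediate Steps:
((-105122 - 1*53947) + (-70405 - 231851))/(-234978 + q) = ((-105122 - 1*53947) + (-70405 - 231851))/(-234978 - 301443) = ((-105122 - 53947) - 302256)/(-536421) = (-159069 - 302256)*(-1/536421) = -461325*(-1/536421) = 153775/178807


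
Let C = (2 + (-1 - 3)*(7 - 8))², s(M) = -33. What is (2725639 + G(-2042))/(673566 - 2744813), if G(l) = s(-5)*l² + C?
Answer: 134876537/2071247 ≈ 65.119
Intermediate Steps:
C = 36 (C = (2 - 4*(-1))² = (2 + 4)² = 6² = 36)
G(l) = 36 - 33*l² (G(l) = -33*l² + 36 = 36 - 33*l²)
(2725639 + G(-2042))/(673566 - 2744813) = (2725639 + (36 - 33*(-2042)²))/(673566 - 2744813) = (2725639 + (36 - 33*4169764))/(-2071247) = (2725639 + (36 - 137602212))*(-1/2071247) = (2725639 - 137602176)*(-1/2071247) = -134876537*(-1/2071247) = 134876537/2071247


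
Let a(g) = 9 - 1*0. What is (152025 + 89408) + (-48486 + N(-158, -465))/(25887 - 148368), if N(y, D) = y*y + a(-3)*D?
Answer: 29570982980/122481 ≈ 2.4143e+5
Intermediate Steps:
a(g) = 9 (a(g) = 9 + 0 = 9)
N(y, D) = y² + 9*D (N(y, D) = y*y + 9*D = y² + 9*D)
(152025 + 89408) + (-48486 + N(-158, -465))/(25887 - 148368) = (152025 + 89408) + (-48486 + ((-158)² + 9*(-465)))/(25887 - 148368) = 241433 + (-48486 + (24964 - 4185))/(-122481) = 241433 + (-48486 + 20779)*(-1/122481) = 241433 - 27707*(-1/122481) = 241433 + 27707/122481 = 29570982980/122481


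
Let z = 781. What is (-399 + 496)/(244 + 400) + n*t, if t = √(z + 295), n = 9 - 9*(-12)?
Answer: 97/644 + 234*√269 ≈ 3838.0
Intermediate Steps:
n = 117 (n = 9 + 108 = 117)
t = 2*√269 (t = √(781 + 295) = √1076 = 2*√269 ≈ 32.802)
(-399 + 496)/(244 + 400) + n*t = (-399 + 496)/(244 + 400) + 117*(2*√269) = 97/644 + 234*√269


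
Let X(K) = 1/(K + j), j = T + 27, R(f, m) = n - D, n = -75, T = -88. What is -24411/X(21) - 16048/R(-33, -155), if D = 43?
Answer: 976576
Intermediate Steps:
R(f, m) = -118 (R(f, m) = -75 - 1*43 = -75 - 43 = -118)
j = -61 (j = -88 + 27 = -61)
X(K) = 1/(-61 + K) (X(K) = 1/(K - 61) = 1/(-61 + K))
-24411/X(21) - 16048/R(-33, -155) = -24411/(1/(-61 + 21)) - 16048/(-118) = -24411/(1/(-40)) - 16048*(-1/118) = -24411/(-1/40) + 136 = -24411*(-40) + 136 = 976440 + 136 = 976576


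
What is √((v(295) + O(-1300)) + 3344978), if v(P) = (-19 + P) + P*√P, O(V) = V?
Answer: √(3343954 + 295*√295) ≈ 1830.0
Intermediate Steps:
v(P) = -19 + P + P^(3/2) (v(P) = (-19 + P) + P^(3/2) = -19 + P + P^(3/2))
√((v(295) + O(-1300)) + 3344978) = √(((-19 + 295 + 295^(3/2)) - 1300) + 3344978) = √(((-19 + 295 + 295*√295) - 1300) + 3344978) = √(((276 + 295*√295) - 1300) + 3344978) = √((-1024 + 295*√295) + 3344978) = √(3343954 + 295*√295)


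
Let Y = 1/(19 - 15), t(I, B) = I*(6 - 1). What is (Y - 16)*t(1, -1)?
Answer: -315/4 ≈ -78.750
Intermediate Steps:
t(I, B) = 5*I (t(I, B) = I*5 = 5*I)
Y = ¼ (Y = 1/4 = ¼ ≈ 0.25000)
(Y - 16)*t(1, -1) = (¼ - 16)*(5*1) = -63/4*5 = -315/4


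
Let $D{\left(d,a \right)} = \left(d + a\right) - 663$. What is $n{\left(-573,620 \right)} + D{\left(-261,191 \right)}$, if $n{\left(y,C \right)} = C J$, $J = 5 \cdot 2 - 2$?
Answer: $4227$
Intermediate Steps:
$J = 8$ ($J = 10 - 2 = 8$)
$n{\left(y,C \right)} = 8 C$ ($n{\left(y,C \right)} = C 8 = 8 C$)
$D{\left(d,a \right)} = -663 + a + d$ ($D{\left(d,a \right)} = \left(a + d\right) - 663 = -663 + a + d$)
$n{\left(-573,620 \right)} + D{\left(-261,191 \right)} = 8 \cdot 620 - 733 = 4960 - 733 = 4227$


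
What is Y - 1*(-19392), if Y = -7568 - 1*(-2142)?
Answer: 13966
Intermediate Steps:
Y = -5426 (Y = -7568 + 2142 = -5426)
Y - 1*(-19392) = -5426 - 1*(-19392) = -5426 + 19392 = 13966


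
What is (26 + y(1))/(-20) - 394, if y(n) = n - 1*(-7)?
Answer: -3957/10 ≈ -395.70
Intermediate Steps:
y(n) = 7 + n (y(n) = n + 7 = 7 + n)
(26 + y(1))/(-20) - 394 = (26 + (7 + 1))/(-20) - 394 = (26 + 8)*(-1/20) - 394 = 34*(-1/20) - 394 = -17/10 - 394 = -3957/10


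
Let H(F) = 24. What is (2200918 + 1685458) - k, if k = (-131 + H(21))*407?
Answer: 3929925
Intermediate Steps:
k = -43549 (k = (-131 + 24)*407 = -107*407 = -43549)
(2200918 + 1685458) - k = (2200918 + 1685458) - 1*(-43549) = 3886376 + 43549 = 3929925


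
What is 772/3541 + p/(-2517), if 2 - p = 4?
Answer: 1950206/8912697 ≈ 0.21881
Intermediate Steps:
p = -2 (p = 2 - 1*4 = 2 - 4 = -2)
772/3541 + p/(-2517) = 772/3541 - 2/(-2517) = 772*(1/3541) - 2*(-1/2517) = 772/3541 + 2/2517 = 1950206/8912697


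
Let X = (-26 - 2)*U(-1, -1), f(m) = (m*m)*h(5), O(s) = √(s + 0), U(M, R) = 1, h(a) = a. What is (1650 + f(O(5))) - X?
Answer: 1703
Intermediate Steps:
O(s) = √s
f(m) = 5*m² (f(m) = (m*m)*5 = m²*5 = 5*m²)
X = -28 (X = (-26 - 2)*1 = -28*1 = -28)
(1650 + f(O(5))) - X = (1650 + 5*(√5)²) - 1*(-28) = (1650 + 5*5) + 28 = (1650 + 25) + 28 = 1675 + 28 = 1703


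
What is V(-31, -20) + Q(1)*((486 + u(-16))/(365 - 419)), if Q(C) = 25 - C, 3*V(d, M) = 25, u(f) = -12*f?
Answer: -293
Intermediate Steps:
V(d, M) = 25/3 (V(d, M) = (⅓)*25 = 25/3)
V(-31, -20) + Q(1)*((486 + u(-16))/(365 - 419)) = 25/3 + (25 - 1*1)*((486 - 12*(-16))/(365 - 419)) = 25/3 + (25 - 1)*((486 + 192)/(-54)) = 25/3 + 24*(678*(-1/54)) = 25/3 + 24*(-113/9) = 25/3 - 904/3 = -293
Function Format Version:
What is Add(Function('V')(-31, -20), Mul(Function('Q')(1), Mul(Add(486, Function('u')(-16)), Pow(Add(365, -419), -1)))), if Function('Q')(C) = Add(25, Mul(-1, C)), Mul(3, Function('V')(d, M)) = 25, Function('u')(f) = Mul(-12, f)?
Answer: -293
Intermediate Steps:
Function('V')(d, M) = Rational(25, 3) (Function('V')(d, M) = Mul(Rational(1, 3), 25) = Rational(25, 3))
Add(Function('V')(-31, -20), Mul(Function('Q')(1), Mul(Add(486, Function('u')(-16)), Pow(Add(365, -419), -1)))) = Add(Rational(25, 3), Mul(Add(25, Mul(-1, 1)), Mul(Add(486, Mul(-12, -16)), Pow(Add(365, -419), -1)))) = Add(Rational(25, 3), Mul(Add(25, -1), Mul(Add(486, 192), Pow(-54, -1)))) = Add(Rational(25, 3), Mul(24, Mul(678, Rational(-1, 54)))) = Add(Rational(25, 3), Mul(24, Rational(-113, 9))) = Add(Rational(25, 3), Rational(-904, 3)) = -293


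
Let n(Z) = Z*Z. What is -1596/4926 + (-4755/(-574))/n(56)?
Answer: -474913169/1477852544 ≈ -0.32135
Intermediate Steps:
n(Z) = Z²
-1596/4926 + (-4755/(-574))/n(56) = -1596/4926 + (-4755/(-574))/(56²) = -1596*1/4926 - 4755*(-1/574)/3136 = -266/821 + (4755/574)*(1/3136) = -266/821 + 4755/1800064 = -474913169/1477852544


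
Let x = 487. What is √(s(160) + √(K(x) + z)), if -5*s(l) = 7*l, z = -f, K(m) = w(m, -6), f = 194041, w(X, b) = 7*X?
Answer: √(-224 + 26*I*√282) ≈ 11.548 + 18.904*I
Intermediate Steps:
K(m) = 7*m
z = -194041 (z = -1*194041 = -194041)
s(l) = -7*l/5
√(s(160) + √(K(x) + z)) = √(-7/5*160 + √(7*487 - 194041)) = √(-224 + √(3409 - 194041)) = √(-224 + √(-190632)) = √(-224 + 26*I*√282)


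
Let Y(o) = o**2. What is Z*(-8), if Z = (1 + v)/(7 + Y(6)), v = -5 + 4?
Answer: 0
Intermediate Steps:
v = -1
Z = 0 (Z = (1 - 1)/(7 + 6**2) = 0/(7 + 36) = 0/43 = 0*(1/43) = 0)
Z*(-8) = 0*(-8) = 0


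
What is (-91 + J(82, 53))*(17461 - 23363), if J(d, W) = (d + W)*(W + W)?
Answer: -83920538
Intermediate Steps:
J(d, W) = 2*W*(W + d) (J(d, W) = (W + d)*(2*W) = 2*W*(W + d))
(-91 + J(82, 53))*(17461 - 23363) = (-91 + 2*53*(53 + 82))*(17461 - 23363) = (-91 + 2*53*135)*(-5902) = (-91 + 14310)*(-5902) = 14219*(-5902) = -83920538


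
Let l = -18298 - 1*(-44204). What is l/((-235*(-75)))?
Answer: 25906/17625 ≈ 1.4698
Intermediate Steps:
l = 25906 (l = -18298 + 44204 = 25906)
l/((-235*(-75))) = 25906/((-235*(-75))) = 25906/17625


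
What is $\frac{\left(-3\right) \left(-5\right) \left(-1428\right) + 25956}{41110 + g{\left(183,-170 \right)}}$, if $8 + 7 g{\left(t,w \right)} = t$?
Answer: $\frac{4536}{41135} \approx 0.11027$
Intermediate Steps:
$g{\left(t,w \right)} = - \frac{8}{7} + \frac{t}{7}$
$\frac{\left(-3\right) \left(-5\right) \left(-1428\right) + 25956}{41110 + g{\left(183,-170 \right)}} = \frac{\left(-3\right) \left(-5\right) \left(-1428\right) + 25956}{41110 + \left(- \frac{8}{7} + \frac{1}{7} \cdot 183\right)} = \frac{15 \left(-1428\right) + 25956}{41110 + \left(- \frac{8}{7} + \frac{183}{7}\right)} = \frac{-21420 + 25956}{41110 + 25} = \frac{4536}{41135}$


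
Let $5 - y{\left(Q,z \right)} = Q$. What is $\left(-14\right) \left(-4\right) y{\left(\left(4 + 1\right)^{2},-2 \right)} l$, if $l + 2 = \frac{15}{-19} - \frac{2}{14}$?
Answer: $\frac{62400}{19} \approx 3284.2$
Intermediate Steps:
$y{\left(Q,z \right)} = 5 - Q$
$l = - \frac{390}{133}$ ($l = -2 + \left(\frac{15}{-19} - \frac{2}{14}\right) = -2 + \left(15 \left(- \frac{1}{19}\right) - \frac{1}{7}\right) = -2 - \frac{124}{133} = - \frac{390}{133} \approx -2.9323$)
$\left(-14\right) \left(-4\right) y{\left(\left(4 + 1\right)^{2},-2 \right)} l = \left(-14\right) \left(-4\right) \left(5 - \left(4 + 1\right)^{2}\right) \left(- \frac{390}{133}\right) = 56 \left(5 - 5^{2}\right) \left(- \frac{390}{133}\right) = 56 \left(5 - 25\right) \left(- \frac{390}{133}\right) = 56 \left(-20\right) \left(- \frac{390}{133}\right) = \left(-1120\right) \left(- \frac{390}{133}\right) = \frac{62400}{19}$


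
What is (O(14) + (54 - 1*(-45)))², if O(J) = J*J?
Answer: 87025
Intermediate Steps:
O(J) = J²
(O(14) + (54 - 1*(-45)))² = (14² + (54 - 1*(-45)))² = (196 + (54 + 45))² = (196 + 99)² = 295² = 87025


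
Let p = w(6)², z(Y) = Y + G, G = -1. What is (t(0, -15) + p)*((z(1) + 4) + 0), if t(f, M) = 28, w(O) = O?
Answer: 256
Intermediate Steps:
z(Y) = -1 + Y (z(Y) = Y - 1 = -1 + Y)
p = 36 (p = 6² = 36)
(t(0, -15) + p)*((z(1) + 4) + 0) = (28 + 36)*(((-1 + 1) + 4) + 0) = 64*((0 + 4) + 0) = 64*(4 + 0) = 64*4 = 256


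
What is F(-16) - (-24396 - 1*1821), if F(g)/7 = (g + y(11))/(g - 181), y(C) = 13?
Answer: 5164770/197 ≈ 26217.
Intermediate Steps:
F(g) = 7*(13 + g)/(-181 + g) (F(g) = 7*((g + 13)/(g - 181)) = 7*((13 + g)/(-181 + g)) = 7*(13 + g)/(-181 + g))
F(-16) - (-24396 - 1*1821) = 7*(13 - 16)/(-181 - 16) - (-24396 - 1*1821) = 7*(-3)/(-197) - (-24396 - 1821) = 7*(-1/197)*(-3) - 1*(-26217) = 21/197 + 26217 = 5164770/197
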